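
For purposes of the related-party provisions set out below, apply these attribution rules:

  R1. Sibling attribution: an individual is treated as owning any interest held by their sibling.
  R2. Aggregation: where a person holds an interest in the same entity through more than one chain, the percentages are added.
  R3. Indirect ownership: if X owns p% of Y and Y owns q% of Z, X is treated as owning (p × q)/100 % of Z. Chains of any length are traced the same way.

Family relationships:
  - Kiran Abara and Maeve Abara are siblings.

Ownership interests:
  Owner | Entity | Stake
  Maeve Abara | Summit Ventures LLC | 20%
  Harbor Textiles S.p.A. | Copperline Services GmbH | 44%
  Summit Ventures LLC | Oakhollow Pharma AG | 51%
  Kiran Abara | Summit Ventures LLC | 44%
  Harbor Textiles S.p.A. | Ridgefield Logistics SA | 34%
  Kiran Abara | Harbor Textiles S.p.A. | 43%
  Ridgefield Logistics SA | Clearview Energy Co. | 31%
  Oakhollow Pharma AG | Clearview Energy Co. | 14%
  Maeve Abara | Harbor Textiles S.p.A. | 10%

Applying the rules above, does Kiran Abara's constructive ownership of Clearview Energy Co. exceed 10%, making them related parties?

Yes

By sibling attribution (R1), Kiran Abara is treated as also owning Maeve Abara's interest in Summit Ventures LLC, giving 44% + 20% = 64%.
By sibling attribution (R1), Kiran Abara is treated as also owning Maeve Abara's interest in Harbor Textiles S.p.A, giving 43% + 10% = 53%.
Chain via Summit Ventures LLC → Oakhollow Pharma AG (R3): 64% × 51% × 14% = 4.5696% of Clearview Energy Co.
Chain via Harbor Textiles S.p.A. → Ridgefield Logistics SA (R3): 53% × 34% × 31% = 5.5862% of Clearview Energy Co.
Aggregating (R2): 4.5696% + 5.5862% = 10.1558%.
10.1558% exceeds the 10% threshold, so Kiran is a related party to Clearview Energy Co.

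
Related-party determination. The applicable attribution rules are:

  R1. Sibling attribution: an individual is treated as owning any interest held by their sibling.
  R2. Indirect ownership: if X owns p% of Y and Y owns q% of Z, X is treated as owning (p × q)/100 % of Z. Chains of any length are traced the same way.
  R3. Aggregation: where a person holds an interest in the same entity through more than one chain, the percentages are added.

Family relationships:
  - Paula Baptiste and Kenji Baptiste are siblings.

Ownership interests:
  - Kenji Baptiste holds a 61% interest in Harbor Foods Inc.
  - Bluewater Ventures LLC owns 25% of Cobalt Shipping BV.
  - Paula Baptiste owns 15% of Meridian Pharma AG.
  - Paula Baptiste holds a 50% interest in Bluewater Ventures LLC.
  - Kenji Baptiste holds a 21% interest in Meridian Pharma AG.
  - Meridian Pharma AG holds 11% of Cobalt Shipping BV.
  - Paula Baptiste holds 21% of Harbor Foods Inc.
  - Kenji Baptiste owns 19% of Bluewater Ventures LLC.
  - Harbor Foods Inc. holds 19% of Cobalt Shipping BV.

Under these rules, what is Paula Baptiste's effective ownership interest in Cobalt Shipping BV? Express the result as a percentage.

By sibling attribution (R1), Paula Baptiste is treated as also owning Kenji Baptiste's interest in Bluewater Ventures LLC, giving 50% + 19% = 69%.
By sibling attribution (R1), Paula Baptiste is treated as also owning Kenji Baptiste's interest in Harbor Foods Inc, giving 21% + 61% = 82%.
By sibling attribution (R1), Paula Baptiste is treated as also owning Kenji Baptiste's interest in Meridian Pharma AG, giving 15% + 21% = 36%.
Chain via Bluewater Ventures LLC (R2): 69% × 25% = 17.25% of Cobalt Shipping BV.
Chain via Harbor Foods Inc. (R2): 82% × 19% = 15.58% of Cobalt Shipping BV.
Chain via Meridian Pharma AG (R2): 36% × 11% = 3.96% of Cobalt Shipping BV.
Aggregating (R3): 17.25% + 15.58% + 3.96% = 36.79%.

36.79%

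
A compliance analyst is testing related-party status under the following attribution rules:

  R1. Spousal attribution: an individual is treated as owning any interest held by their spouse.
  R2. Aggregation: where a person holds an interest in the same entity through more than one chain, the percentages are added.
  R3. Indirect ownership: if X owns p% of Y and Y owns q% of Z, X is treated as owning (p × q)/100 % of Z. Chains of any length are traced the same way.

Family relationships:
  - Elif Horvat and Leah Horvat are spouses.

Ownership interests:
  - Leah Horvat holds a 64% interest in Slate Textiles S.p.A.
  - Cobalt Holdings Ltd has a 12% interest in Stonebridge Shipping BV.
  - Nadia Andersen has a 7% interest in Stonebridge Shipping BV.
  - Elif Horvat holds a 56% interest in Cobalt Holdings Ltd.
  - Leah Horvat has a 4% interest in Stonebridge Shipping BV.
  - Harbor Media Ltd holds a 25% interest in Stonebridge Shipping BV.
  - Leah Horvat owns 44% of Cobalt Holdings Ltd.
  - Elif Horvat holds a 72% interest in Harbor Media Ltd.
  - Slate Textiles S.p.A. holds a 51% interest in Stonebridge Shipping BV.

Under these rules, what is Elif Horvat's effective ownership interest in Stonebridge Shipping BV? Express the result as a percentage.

66.64%

By spousal attribution (R1), Elif Horvat is treated as also owning Leah Horvat's interest in Cobalt Holdings Ltd, giving 56% + 44% = 100%.
By spousal attribution (R1), Elif Horvat is treated as owning Leah Horvat's 64% interest in Slate Textiles S.p.A.
By spousal attribution (R1), Elif Horvat is treated as owning Leah Horvat's 4% interest in Stonebridge Shipping BV.
Chain via Harbor Media Ltd (R3): 72% × 25% = 18% of Stonebridge Shipping BV.
Chain via Cobalt Holdings Ltd (R3): 100% × 12% = 12% of Stonebridge Shipping BV.
Chain via Slate Textiles S.p.A. (R3): 64% × 51% = 32.64% of Stonebridge Shipping BV.
Direct interest in Stonebridge Shipping BV: 4%.
Aggregating (R2): 18% + 12% + 32.64% + 4% = 66.64%.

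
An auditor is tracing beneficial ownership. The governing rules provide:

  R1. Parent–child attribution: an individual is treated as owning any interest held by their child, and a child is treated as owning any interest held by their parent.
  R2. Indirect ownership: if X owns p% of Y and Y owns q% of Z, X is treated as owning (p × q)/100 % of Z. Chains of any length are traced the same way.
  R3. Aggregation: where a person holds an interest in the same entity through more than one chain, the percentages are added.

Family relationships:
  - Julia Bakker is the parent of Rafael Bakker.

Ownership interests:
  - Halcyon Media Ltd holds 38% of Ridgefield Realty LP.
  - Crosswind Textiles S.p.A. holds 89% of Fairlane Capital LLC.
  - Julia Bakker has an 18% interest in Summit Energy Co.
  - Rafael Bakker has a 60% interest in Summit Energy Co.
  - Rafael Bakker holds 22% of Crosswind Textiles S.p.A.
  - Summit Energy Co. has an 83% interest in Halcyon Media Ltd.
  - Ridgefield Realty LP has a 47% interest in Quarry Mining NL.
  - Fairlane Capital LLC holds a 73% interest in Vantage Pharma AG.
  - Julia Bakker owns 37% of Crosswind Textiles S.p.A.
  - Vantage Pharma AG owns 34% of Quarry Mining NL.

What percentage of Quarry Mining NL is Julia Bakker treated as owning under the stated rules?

24.595546%

By parent–child attribution (R1), Julia Bakker is treated as also owning Rafael Bakker's interest in Summit Energy Co, giving 18% + 60% = 78%.
By parent–child attribution (R1), Julia Bakker is treated as also owning Rafael Bakker's interest in Crosswind Textiles S.p.A, giving 37% + 22% = 59%.
Chain via Summit Energy Co. → Halcyon Media Ltd → Ridgefield Realty LP (R2): 78% × 83% × 38% × 47% = 11.562564% of Quarry Mining NL.
Chain via Crosswind Textiles S.p.A. → Fairlane Capital LLC → Vantage Pharma AG (R2): 59% × 89% × 73% × 34% = 13.032982% of Quarry Mining NL.
Aggregating (R3): 11.562564% + 13.032982% = 24.595546%.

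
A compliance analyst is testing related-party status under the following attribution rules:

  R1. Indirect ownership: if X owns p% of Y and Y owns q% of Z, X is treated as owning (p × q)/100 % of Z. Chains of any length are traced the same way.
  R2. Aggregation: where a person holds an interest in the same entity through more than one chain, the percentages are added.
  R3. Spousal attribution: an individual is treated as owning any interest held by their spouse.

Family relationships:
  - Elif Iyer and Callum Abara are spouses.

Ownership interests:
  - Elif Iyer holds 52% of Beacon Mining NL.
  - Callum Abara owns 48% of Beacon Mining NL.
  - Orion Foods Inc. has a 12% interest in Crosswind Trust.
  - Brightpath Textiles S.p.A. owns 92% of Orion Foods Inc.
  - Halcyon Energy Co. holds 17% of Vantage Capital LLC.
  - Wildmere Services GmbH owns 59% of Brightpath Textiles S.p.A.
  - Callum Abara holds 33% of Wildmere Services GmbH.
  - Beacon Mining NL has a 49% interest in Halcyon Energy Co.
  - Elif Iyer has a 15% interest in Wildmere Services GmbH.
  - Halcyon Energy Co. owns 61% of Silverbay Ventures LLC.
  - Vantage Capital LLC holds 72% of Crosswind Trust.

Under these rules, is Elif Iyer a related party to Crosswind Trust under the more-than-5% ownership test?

By spousal attribution (R3), Elif Iyer is treated as also owning Callum Abara's interest in Wildmere Services GmbH, giving 15% + 33% = 48%.
By spousal attribution (R3), Elif Iyer is treated as also owning Callum Abara's interest in Beacon Mining NL, giving 52% + 48% = 100%.
Chain via Wildmere Services GmbH → Brightpath Textiles S.p.A. → Orion Foods Inc. (R1): 48% × 59% × 92% × 12% = 3.126528% of Crosswind Trust.
Chain via Beacon Mining NL → Halcyon Energy Co. → Vantage Capital LLC (R1): 100% × 49% × 17% × 72% = 5.9976% of Crosswind Trust.
Aggregating (R2): 3.126528% + 5.9976% = 9.124128%.
9.124128% exceeds the 5% threshold, so Elif is a related party to Crosswind Trust.

Yes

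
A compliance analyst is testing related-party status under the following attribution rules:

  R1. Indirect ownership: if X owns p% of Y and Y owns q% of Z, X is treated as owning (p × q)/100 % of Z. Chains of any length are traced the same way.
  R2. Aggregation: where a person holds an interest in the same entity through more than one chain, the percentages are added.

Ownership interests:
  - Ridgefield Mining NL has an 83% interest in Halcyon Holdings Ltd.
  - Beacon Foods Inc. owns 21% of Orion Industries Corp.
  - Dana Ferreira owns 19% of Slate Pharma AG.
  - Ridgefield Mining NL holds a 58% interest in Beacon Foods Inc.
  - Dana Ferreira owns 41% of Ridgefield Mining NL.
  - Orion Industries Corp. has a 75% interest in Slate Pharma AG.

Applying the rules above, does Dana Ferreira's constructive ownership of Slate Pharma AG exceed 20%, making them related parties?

Chain via Ridgefield Mining NL → Beacon Foods Inc. → Orion Industries Corp. (R1): 41% × 58% × 21% × 75% = 3.74535% of Slate Pharma AG.
Direct interest in Slate Pharma AG: 19%.
Aggregating (R2): 3.74535% + 19% = 22.74535%.
22.74535% exceeds the 20% threshold, so Dana is a related party to Slate Pharma AG.

Yes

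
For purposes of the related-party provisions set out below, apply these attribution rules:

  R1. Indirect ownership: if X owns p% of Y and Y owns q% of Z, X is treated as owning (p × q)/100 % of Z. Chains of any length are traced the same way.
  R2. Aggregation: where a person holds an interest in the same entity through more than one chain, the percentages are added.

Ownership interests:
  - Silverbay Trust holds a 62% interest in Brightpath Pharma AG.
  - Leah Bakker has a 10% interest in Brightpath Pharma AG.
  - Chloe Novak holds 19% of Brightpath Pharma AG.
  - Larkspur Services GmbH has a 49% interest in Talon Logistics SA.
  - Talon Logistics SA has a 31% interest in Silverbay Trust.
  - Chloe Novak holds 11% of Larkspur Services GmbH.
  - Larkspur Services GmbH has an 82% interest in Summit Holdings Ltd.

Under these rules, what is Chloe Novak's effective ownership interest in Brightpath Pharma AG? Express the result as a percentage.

20.035958%

Chain via Larkspur Services GmbH → Talon Logistics SA → Silverbay Trust (R1): 11% × 49% × 31% × 62% = 1.035958% of Brightpath Pharma AG.
Direct interest in Brightpath Pharma AG: 19%.
Aggregating (R2): 1.035958% + 19% = 20.035958%.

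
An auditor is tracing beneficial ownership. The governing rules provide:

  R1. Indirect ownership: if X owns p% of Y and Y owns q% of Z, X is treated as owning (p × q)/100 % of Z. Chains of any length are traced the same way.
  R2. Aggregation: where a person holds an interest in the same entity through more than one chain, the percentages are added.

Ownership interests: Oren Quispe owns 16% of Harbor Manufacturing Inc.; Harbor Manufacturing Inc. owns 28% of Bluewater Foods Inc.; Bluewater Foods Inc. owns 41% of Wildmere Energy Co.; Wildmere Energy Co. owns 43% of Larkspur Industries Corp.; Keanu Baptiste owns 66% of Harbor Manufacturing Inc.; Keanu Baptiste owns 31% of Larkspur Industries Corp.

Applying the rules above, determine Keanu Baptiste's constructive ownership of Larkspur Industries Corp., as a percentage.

Chain via Harbor Manufacturing Inc. → Bluewater Foods Inc. → Wildmere Energy Co. (R1): 66% × 28% × 41% × 43% = 3.258024% of Larkspur Industries Corp.
Direct interest in Larkspur Industries Corp: 31%.
Aggregating (R2): 3.258024% + 31% = 34.258024%.

34.258024%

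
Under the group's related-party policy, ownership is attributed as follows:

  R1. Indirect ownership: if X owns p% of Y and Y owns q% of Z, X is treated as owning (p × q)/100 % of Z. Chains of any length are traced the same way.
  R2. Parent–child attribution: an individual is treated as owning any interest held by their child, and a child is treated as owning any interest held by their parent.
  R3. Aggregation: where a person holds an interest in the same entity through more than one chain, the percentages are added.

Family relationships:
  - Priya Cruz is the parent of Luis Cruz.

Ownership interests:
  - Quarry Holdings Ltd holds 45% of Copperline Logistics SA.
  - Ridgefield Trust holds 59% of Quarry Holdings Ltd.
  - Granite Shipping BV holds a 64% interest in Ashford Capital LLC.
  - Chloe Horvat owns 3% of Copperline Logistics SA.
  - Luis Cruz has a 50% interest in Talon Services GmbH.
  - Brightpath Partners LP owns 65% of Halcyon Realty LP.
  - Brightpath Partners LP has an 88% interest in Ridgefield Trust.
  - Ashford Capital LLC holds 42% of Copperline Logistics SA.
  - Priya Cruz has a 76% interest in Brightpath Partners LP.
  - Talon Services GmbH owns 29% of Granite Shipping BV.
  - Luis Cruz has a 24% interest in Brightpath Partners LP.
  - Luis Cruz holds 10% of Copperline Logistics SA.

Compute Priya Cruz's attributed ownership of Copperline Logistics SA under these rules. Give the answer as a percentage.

By parent–child attribution (R2), Priya Cruz is treated as also owning Luis Cruz's interest in Brightpath Partners LP, giving 76% + 24% = 100%.
By parent–child attribution (R2), Priya Cruz is treated as owning Luis Cruz's 50% interest in Talon Services GmbH.
By parent–child attribution (R2), Priya Cruz is treated as owning Luis Cruz's 10% interest in Copperline Logistics SA.
Chain via Brightpath Partners LP → Ridgefield Trust → Quarry Holdings Ltd (R1): 100% × 88% × 59% × 45% = 23.364% of Copperline Logistics SA.
Chain via Talon Services GmbH → Granite Shipping BV → Ashford Capital LLC (R1): 50% × 29% × 64% × 42% = 3.8976% of Copperline Logistics SA.
Direct interest in Copperline Logistics SA: 10%.
Aggregating (R3): 23.364% + 3.8976% + 10% = 37.2616%.

37.2616%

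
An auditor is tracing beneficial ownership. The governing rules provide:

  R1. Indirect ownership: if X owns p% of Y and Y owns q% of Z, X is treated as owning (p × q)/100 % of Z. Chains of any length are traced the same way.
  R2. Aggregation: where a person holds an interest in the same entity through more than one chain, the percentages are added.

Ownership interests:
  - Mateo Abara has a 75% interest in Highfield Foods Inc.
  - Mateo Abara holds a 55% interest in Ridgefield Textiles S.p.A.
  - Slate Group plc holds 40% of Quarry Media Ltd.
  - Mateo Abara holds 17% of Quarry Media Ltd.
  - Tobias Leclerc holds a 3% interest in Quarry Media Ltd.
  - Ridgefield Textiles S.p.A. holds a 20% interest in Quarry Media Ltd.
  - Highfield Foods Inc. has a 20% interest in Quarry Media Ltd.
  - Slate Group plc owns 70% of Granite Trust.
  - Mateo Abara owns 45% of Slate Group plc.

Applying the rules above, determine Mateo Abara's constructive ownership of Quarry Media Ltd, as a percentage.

61%

Chain via Ridgefield Textiles S.p.A. (R1): 55% × 20% = 11% of Quarry Media Ltd.
Chain via Slate Group plc (R1): 45% × 40% = 18% of Quarry Media Ltd.
Chain via Highfield Foods Inc. (R1): 75% × 20% = 15% of Quarry Media Ltd.
Direct interest in Quarry Media Ltd: 17%.
Aggregating (R2): 11% + 18% + 15% + 17% = 61%.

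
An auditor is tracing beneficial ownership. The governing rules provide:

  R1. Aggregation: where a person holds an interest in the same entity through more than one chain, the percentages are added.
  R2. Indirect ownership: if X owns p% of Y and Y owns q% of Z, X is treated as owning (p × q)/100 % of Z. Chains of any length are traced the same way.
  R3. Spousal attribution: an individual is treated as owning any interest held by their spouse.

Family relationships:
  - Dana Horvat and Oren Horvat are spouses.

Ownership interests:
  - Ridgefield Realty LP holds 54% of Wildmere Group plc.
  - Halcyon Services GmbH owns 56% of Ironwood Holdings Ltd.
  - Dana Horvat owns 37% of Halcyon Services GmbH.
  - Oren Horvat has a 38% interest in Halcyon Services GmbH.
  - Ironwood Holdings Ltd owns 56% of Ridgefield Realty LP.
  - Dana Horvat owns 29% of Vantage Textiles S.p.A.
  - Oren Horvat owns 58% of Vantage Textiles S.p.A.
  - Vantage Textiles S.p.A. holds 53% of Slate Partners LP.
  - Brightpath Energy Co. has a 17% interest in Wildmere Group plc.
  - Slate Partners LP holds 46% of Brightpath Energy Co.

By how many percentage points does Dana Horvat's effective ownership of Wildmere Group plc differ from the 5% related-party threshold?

By spousal attribution (R3), Dana Horvat is treated as also owning Oren Horvat's interest in Vantage Textiles S.p.A, giving 29% + 58% = 87%.
By spousal attribution (R3), Dana Horvat is treated as also owning Oren Horvat's interest in Halcyon Services GmbH, giving 37% + 38% = 75%.
Chain via Vantage Textiles S.p.A. → Slate Partners LP → Brightpath Energy Co. (R2): 87% × 53% × 46% × 17% = 3.605802% of Wildmere Group plc.
Chain via Halcyon Services GmbH → Ironwood Holdings Ltd → Ridgefield Realty LP (R2): 75% × 56% × 56% × 54% = 12.7008% of Wildmere Group plc.
Aggregating (R1): 3.605802% + 12.7008% = 16.306602%.
16.306602% exceeds the 5% threshold by 11.306602 percentage points.

11.306602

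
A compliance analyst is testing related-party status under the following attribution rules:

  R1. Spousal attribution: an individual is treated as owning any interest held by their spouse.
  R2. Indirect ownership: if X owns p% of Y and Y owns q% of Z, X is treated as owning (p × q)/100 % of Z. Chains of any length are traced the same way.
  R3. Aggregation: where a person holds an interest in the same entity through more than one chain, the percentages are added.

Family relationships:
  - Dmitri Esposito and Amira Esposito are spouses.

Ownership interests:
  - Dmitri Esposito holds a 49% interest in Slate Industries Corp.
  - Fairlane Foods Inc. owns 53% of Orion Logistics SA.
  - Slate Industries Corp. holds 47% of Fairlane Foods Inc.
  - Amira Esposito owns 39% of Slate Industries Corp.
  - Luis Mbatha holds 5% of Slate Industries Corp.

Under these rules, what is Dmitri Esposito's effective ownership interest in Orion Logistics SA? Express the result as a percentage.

By spousal attribution (R1), Dmitri Esposito is treated as also owning Amira Esposito's interest in Slate Industries Corp, giving 49% + 39% = 88%.
Chain via Slate Industries Corp. → Fairlane Foods Inc. (R2): 88% × 47% × 53% = 21.9208% of Orion Logistics SA.

21.9208%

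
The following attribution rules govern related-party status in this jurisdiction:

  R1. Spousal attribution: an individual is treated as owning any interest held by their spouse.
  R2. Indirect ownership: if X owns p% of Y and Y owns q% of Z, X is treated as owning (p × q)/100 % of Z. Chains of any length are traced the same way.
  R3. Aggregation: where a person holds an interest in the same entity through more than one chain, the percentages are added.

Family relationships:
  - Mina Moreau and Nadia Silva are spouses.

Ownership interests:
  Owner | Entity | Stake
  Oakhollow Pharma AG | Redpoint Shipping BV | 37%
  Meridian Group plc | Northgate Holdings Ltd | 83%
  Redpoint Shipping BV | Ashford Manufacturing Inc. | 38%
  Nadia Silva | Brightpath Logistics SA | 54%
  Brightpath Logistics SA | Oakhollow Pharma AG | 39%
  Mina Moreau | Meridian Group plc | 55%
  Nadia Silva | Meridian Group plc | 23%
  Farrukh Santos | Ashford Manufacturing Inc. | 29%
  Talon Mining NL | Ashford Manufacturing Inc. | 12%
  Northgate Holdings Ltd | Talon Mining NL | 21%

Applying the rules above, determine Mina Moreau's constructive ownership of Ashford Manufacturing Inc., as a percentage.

4.592484%

By spousal attribution (R1), Mina Moreau is treated as also owning Nadia Silva's interest in Meridian Group plc, giving 55% + 23% = 78%.
By spousal attribution (R1), Mina Moreau is treated as owning Nadia Silva's 54% interest in Brightpath Logistics SA.
Chain via Meridian Group plc → Northgate Holdings Ltd → Talon Mining NL (R2): 78% × 83% × 21% × 12% = 1.631448% of Ashford Manufacturing Inc.
Chain via Brightpath Logistics SA → Oakhollow Pharma AG → Redpoint Shipping BV (R2): 54% × 39% × 37% × 38% = 2.961036% of Ashford Manufacturing Inc.
Aggregating (R3): 1.631448% + 2.961036% = 4.592484%.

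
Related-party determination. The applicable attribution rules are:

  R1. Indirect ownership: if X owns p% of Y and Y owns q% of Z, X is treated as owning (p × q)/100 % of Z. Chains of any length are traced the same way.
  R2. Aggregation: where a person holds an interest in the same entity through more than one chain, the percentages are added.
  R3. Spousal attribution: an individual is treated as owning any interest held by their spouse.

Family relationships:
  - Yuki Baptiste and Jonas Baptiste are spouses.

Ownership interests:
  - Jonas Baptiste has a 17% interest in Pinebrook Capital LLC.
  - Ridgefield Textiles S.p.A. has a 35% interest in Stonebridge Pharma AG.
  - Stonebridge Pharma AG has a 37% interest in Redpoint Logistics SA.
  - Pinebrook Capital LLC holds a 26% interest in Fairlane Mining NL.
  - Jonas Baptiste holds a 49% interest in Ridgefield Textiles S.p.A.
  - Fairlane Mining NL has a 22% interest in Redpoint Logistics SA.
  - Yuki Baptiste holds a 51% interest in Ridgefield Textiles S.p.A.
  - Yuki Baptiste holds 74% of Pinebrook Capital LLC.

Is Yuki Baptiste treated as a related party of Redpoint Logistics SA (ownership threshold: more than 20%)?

No

By spousal attribution (R3), Yuki Baptiste is treated as also owning Jonas Baptiste's interest in Pinebrook Capital LLC, giving 74% + 17% = 91%.
By spousal attribution (R3), Yuki Baptiste is treated as also owning Jonas Baptiste's interest in Ridgefield Textiles S.p.A, giving 51% + 49% = 100%.
Chain via Pinebrook Capital LLC → Fairlane Mining NL (R1): 91% × 26% × 22% = 5.2052% of Redpoint Logistics SA.
Chain via Ridgefield Textiles S.p.A. → Stonebridge Pharma AG (R1): 100% × 35% × 37% = 12.95% of Redpoint Logistics SA.
Aggregating (R2): 5.2052% + 12.95% = 18.1552%.
18.1552% does not exceed the 20% threshold, so Yuki is not a related party to Redpoint Logistics SA.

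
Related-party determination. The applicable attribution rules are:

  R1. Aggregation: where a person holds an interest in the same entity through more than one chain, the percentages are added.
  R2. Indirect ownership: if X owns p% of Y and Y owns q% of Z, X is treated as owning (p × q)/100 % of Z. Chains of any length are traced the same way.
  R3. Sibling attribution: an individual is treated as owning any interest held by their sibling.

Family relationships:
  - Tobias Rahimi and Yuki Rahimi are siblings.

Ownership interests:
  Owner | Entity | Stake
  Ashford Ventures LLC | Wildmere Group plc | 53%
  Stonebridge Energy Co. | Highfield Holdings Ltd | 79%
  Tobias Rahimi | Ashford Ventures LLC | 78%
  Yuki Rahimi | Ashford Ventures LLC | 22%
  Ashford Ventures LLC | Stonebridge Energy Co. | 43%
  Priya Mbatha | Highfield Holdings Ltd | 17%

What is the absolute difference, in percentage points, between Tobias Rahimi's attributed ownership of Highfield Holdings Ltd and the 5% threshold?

By sibling attribution (R3), Tobias Rahimi is treated as also owning Yuki Rahimi's interest in Ashford Ventures LLC, giving 78% + 22% = 100%.
Chain via Ashford Ventures LLC → Stonebridge Energy Co. (R2): 100% × 43% × 79% = 33.97% of Highfield Holdings Ltd.
33.97% exceeds the 5% threshold by 28.97 percentage points.

28.97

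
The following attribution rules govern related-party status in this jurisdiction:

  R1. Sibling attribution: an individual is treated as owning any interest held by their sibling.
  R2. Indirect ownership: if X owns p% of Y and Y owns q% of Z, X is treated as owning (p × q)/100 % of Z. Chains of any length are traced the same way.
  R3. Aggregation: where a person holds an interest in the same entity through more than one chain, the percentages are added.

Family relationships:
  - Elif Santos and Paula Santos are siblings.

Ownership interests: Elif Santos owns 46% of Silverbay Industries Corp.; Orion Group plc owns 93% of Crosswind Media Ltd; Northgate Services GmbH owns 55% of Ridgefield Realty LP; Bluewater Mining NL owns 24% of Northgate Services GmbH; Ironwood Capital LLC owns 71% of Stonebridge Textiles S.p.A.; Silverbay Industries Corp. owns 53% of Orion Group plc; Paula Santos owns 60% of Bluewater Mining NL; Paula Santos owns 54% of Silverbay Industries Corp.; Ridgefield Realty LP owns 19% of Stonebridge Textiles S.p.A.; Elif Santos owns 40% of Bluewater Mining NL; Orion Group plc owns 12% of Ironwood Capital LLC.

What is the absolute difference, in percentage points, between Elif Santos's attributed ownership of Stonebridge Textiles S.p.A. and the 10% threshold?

By sibling attribution (R1), Elif Santos is treated as also owning Paula Santos's interest in Bluewater Mining NL, giving 40% + 60% = 100%.
By sibling attribution (R1), Elif Santos is treated as also owning Paula Santos's interest in Silverbay Industries Corp, giving 46% + 54% = 100%.
Chain via Bluewater Mining NL → Northgate Services GmbH → Ridgefield Realty LP (R2): 100% × 24% × 55% × 19% = 2.508% of Stonebridge Textiles S.p.A.
Chain via Silverbay Industries Corp. → Orion Group plc → Ironwood Capital LLC (R2): 100% × 53% × 12% × 71% = 4.5156% of Stonebridge Textiles S.p.A.
Aggregating (R3): 2.508% + 4.5156% = 7.0236%.
7.0236% falls short of the 10% threshold by 2.9764 percentage points.

2.9764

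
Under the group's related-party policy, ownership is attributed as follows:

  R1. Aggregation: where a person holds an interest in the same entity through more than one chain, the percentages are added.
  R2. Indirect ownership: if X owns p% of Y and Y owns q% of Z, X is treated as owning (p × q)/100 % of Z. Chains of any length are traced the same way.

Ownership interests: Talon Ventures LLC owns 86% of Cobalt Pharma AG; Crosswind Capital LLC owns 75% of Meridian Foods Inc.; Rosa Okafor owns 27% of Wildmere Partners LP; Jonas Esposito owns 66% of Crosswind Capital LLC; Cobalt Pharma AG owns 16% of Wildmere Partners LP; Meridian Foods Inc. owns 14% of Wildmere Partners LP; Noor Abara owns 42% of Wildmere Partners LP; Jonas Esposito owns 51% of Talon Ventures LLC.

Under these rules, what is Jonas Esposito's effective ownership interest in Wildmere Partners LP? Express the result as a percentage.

13.9476%

Chain via Talon Ventures LLC → Cobalt Pharma AG (R2): 51% × 86% × 16% = 7.0176% of Wildmere Partners LP.
Chain via Crosswind Capital LLC → Meridian Foods Inc. (R2): 66% × 75% × 14% = 6.93% of Wildmere Partners LP.
Aggregating (R1): 7.0176% + 6.93% = 13.9476%.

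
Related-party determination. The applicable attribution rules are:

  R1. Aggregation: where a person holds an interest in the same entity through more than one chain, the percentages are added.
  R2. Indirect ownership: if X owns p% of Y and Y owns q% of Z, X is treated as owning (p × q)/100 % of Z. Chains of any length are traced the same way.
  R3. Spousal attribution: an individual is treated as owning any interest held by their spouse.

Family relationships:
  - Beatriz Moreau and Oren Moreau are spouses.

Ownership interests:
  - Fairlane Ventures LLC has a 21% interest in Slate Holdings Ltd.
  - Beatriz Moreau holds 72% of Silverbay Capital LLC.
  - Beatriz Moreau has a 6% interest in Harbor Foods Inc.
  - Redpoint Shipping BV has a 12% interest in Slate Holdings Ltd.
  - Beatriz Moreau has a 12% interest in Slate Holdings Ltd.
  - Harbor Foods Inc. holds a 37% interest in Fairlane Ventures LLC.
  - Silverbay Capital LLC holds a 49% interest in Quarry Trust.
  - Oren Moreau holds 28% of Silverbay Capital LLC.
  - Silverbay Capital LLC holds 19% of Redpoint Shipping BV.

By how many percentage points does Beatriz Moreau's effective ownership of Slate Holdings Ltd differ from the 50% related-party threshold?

35.2538

By spousal attribution (R3), Beatriz Moreau is treated as also owning Oren Moreau's interest in Silverbay Capital LLC, giving 72% + 28% = 100%.
Chain via Silverbay Capital LLC → Redpoint Shipping BV (R2): 100% × 19% × 12% = 2.28% of Slate Holdings Ltd.
Chain via Harbor Foods Inc. → Fairlane Ventures LLC (R2): 6% × 37% × 21% = 0.4662% of Slate Holdings Ltd.
Direct interest in Slate Holdings Ltd: 12%.
Aggregating (R1): 2.28% + 0.4662% + 12% = 14.7462%.
14.7462% falls short of the 50% threshold by 35.2538 percentage points.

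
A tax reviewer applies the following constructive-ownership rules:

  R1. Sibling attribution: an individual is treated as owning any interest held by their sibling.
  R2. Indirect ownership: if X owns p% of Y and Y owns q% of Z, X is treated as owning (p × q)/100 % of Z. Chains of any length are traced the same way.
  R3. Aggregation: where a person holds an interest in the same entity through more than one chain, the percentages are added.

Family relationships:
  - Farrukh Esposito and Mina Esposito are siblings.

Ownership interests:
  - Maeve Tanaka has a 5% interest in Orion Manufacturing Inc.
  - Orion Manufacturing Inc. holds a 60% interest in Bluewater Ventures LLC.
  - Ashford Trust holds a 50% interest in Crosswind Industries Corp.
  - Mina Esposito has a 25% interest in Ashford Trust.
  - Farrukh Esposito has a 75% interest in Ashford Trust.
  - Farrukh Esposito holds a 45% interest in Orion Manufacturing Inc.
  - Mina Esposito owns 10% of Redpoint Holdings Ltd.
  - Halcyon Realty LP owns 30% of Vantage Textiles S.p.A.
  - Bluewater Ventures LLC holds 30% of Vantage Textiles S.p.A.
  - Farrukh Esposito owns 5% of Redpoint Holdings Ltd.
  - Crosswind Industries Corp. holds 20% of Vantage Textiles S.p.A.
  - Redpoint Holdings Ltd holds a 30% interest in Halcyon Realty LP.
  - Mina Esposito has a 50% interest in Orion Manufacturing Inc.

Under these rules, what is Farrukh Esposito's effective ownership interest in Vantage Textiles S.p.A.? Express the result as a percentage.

By sibling attribution (R1), Farrukh Esposito is treated as also owning Mina Esposito's interest in Ashford Trust, giving 75% + 25% = 100%.
By sibling attribution (R1), Farrukh Esposito is treated as also owning Mina Esposito's interest in Redpoint Holdings Ltd, giving 5% + 10% = 15%.
By sibling attribution (R1), Farrukh Esposito is treated as also owning Mina Esposito's interest in Orion Manufacturing Inc, giving 45% + 50% = 95%.
Chain via Ashford Trust → Crosswind Industries Corp. (R2): 100% × 50% × 20% = 10% of Vantage Textiles S.p.A.
Chain via Redpoint Holdings Ltd → Halcyon Realty LP (R2): 15% × 30% × 30% = 1.35% of Vantage Textiles S.p.A.
Chain via Orion Manufacturing Inc. → Bluewater Ventures LLC (R2): 95% × 60% × 30% = 17.1% of Vantage Textiles S.p.A.
Aggregating (R3): 10% + 1.35% + 17.1% = 28.45%.

28.45%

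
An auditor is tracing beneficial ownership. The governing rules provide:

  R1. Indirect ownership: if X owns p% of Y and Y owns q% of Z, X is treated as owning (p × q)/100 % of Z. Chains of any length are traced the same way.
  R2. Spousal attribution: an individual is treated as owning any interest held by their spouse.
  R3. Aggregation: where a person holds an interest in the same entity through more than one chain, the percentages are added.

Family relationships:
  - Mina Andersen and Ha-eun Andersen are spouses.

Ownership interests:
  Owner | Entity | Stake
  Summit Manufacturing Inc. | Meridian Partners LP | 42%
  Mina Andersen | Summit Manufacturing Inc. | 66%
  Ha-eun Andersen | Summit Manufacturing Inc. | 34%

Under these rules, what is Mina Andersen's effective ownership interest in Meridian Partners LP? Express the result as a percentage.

By spousal attribution (R2), Mina Andersen is treated as also owning Ha-eun Andersen's interest in Summit Manufacturing Inc, giving 66% + 34% = 100%.
Chain via Summit Manufacturing Inc. (R1): 100% × 42% = 42% of Meridian Partners LP.

42%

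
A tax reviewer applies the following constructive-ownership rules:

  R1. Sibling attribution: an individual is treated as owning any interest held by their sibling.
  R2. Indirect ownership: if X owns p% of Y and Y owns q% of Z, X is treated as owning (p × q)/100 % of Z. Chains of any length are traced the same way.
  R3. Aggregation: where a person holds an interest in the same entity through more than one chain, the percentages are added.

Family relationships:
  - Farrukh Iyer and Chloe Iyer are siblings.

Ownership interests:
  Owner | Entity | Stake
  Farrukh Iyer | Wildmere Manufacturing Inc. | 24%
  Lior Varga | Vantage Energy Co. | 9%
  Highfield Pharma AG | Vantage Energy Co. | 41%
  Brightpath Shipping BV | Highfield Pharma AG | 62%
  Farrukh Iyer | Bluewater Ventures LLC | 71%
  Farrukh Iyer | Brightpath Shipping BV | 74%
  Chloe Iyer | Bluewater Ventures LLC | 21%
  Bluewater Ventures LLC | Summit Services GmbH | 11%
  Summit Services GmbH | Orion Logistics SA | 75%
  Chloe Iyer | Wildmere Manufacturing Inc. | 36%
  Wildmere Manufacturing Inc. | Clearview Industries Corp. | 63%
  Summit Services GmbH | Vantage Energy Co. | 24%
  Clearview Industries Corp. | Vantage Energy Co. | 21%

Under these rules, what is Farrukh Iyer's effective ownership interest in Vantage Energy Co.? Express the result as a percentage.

29.1776%

By sibling attribution (R1), Farrukh Iyer is treated as also owning Chloe Iyer's interest in Wildmere Manufacturing Inc, giving 24% + 36% = 60%.
By sibling attribution (R1), Farrukh Iyer is treated as also owning Chloe Iyer's interest in Bluewater Ventures LLC, giving 71% + 21% = 92%.
Chain via Wildmere Manufacturing Inc. → Clearview Industries Corp. (R2): 60% × 63% × 21% = 7.938% of Vantage Energy Co.
Chain via Brightpath Shipping BV → Highfield Pharma AG (R2): 74% × 62% × 41% = 18.8108% of Vantage Energy Co.
Chain via Bluewater Ventures LLC → Summit Services GmbH (R2): 92% × 11% × 24% = 2.4288% of Vantage Energy Co.
Aggregating (R3): 7.938% + 18.8108% + 2.4288% = 29.1776%.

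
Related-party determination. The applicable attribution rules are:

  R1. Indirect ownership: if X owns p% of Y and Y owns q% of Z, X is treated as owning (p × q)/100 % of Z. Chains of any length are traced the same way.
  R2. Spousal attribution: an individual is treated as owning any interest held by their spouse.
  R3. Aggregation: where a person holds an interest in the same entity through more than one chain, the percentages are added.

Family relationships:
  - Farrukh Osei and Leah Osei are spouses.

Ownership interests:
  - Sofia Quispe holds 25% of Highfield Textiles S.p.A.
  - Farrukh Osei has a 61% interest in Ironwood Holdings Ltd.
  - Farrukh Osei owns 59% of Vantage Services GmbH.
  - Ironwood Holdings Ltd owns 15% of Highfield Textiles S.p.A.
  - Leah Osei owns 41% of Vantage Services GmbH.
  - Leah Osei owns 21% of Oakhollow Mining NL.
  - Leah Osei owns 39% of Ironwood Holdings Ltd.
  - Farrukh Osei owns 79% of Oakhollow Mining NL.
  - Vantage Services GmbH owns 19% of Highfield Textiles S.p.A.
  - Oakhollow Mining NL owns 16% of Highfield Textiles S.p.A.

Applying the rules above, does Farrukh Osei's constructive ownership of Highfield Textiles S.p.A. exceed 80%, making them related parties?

No

By spousal attribution (R2), Farrukh Osei is treated as also owning Leah Osei's interest in Oakhollow Mining NL, giving 79% + 21% = 100%.
By spousal attribution (R2), Farrukh Osei is treated as also owning Leah Osei's interest in Ironwood Holdings Ltd, giving 61% + 39% = 100%.
By spousal attribution (R2), Farrukh Osei is treated as also owning Leah Osei's interest in Vantage Services GmbH, giving 59% + 41% = 100%.
Chain via Oakhollow Mining NL (R1): 100% × 16% = 16% of Highfield Textiles S.p.A.
Chain via Ironwood Holdings Ltd (R1): 100% × 15% = 15% of Highfield Textiles S.p.A.
Chain via Vantage Services GmbH (R1): 100% × 19% = 19% of Highfield Textiles S.p.A.
Aggregating (R3): 16% + 15% + 19% = 50%.
50% does not exceed the 80% threshold, so Farrukh is not a related party to Highfield Textiles S.p.A.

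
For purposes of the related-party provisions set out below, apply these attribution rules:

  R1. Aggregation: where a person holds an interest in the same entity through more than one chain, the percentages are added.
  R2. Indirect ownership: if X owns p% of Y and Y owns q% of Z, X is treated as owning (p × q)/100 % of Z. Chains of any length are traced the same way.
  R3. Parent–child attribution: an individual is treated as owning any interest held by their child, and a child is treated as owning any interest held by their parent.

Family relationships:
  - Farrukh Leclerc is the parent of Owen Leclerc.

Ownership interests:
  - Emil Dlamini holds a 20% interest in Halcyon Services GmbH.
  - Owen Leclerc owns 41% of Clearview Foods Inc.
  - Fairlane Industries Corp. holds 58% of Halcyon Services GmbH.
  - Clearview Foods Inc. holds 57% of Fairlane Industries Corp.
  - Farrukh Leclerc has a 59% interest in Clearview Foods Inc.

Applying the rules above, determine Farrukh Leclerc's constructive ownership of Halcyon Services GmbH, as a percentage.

33.06%

By parent–child attribution (R3), Farrukh Leclerc is treated as also owning Owen Leclerc's interest in Clearview Foods Inc, giving 59% + 41% = 100%.
Chain via Clearview Foods Inc. → Fairlane Industries Corp. (R2): 100% × 57% × 58% = 33.06% of Halcyon Services GmbH.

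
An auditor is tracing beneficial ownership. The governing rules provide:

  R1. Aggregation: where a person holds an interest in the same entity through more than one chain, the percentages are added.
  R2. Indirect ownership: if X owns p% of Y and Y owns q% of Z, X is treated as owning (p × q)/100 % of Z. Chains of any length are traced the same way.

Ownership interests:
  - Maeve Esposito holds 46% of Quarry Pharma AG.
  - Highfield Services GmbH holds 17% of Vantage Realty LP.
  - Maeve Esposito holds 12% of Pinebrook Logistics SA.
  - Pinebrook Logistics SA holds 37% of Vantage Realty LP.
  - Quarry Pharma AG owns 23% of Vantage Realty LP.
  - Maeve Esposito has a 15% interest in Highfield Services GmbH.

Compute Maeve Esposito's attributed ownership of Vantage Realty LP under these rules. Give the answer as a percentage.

17.57%

Chain via Pinebrook Logistics SA (R2): 12% × 37% = 4.44% of Vantage Realty LP.
Chain via Highfield Services GmbH (R2): 15% × 17% = 2.55% of Vantage Realty LP.
Chain via Quarry Pharma AG (R2): 46% × 23% = 10.58% of Vantage Realty LP.
Aggregating (R1): 4.44% + 2.55% + 10.58% = 17.57%.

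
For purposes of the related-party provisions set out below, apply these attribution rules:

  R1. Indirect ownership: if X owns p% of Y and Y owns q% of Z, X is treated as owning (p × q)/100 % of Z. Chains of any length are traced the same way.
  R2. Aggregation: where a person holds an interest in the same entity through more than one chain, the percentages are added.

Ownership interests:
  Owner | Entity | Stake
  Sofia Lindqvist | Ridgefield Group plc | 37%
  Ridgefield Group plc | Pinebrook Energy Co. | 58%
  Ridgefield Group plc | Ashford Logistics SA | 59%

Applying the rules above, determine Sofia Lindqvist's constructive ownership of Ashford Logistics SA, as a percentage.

21.83%

Chain via Ridgefield Group plc (R1): 37% × 59% = 21.83% of Ashford Logistics SA.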